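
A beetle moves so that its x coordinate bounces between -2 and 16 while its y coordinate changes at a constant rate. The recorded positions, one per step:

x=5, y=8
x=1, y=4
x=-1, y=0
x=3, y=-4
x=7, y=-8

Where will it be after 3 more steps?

The x coordinate reflects between -2 and 16, moving 4 per step.
  step 5: 7 → 11
  step 6: 11 → 15
  step 7: 15 → 13
The y coordinate changes by -4 each step: at step 7 it is -20.

x=13, y=-20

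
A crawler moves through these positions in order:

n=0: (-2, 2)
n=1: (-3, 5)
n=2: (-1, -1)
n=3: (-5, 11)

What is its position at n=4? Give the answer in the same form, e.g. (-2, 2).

(3, -13)

The jumps are (-1, +3), (+2, -6), (-4, +12) — a geometric progression with ratio -2.
step 4: (-5, 11) + (+8, -24) → (3, -13)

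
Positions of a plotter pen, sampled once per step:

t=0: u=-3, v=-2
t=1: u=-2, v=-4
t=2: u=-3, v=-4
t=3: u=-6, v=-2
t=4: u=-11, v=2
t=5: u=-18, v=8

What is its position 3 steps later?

u=-51, v=38

First differences are (+1, -2), (-1, +0), (-3, +2), (-5, +4), (-7, +6); their common second difference is (-2, +2) (constant acceleration).
step 6: u=-18, v=8 + (-9, +8) → u=-27, v=16
step 7: u=-27, v=16 + (-11, +10) → u=-38, v=26
step 8: u=-38, v=26 + (-13, +12) → u=-51, v=38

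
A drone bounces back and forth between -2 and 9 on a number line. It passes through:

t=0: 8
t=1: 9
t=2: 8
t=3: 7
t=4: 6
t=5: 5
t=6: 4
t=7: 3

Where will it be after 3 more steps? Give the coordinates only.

The value travels 1 per step and bounces off the walls at -2 and 9.
  step 8: 3 → 2
  step 9: 2 → 1
  step 10: 1 → 0

0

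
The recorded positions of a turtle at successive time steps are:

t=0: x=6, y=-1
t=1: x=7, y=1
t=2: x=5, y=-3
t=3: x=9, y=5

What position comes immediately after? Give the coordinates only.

Step-to-step displacements: (+1, +2), (-2, -4), (+4, +8); each is -2× the previous.
step 4: x=9, y=5 + (-8, -16) → x=1, y=-11

x=1, y=-11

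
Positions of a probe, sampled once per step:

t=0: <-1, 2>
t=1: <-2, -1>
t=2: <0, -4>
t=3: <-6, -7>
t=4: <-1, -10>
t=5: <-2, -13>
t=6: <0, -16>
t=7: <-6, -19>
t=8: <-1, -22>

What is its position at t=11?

The first coordinate repeats the cycle [-1, -2, 0, -6] with period 4; step 11 mod 4 = 3, giving -6.
The second coordinate changes by -3 each step, so at step 11 it is 2 + 11·(-3) = -31.

<-6, -31>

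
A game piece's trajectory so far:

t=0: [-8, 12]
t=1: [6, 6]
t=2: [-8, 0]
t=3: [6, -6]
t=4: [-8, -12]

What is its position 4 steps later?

[-8, -36]

The first coordinate repeats the cycle [-8, 6] with period 2; step 8 mod 2 = 0, giving -8.
The second coordinate changes by -6 each step, so at step 8 it is 12 + 8·(-6) = -36.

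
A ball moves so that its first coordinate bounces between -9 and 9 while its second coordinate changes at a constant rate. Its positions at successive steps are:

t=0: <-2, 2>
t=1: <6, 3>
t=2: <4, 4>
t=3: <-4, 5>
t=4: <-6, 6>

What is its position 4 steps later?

The first coordinate travels 8 per step and bounces off the walls at -9 and 9.
  step 5: -6 → 2
  step 6: 2 → 8
  step 7: 8 → 0
  step 8: 0 → -8
The second coordinate changes by +1 each step: at step 8 it is 10.

<-8, 10>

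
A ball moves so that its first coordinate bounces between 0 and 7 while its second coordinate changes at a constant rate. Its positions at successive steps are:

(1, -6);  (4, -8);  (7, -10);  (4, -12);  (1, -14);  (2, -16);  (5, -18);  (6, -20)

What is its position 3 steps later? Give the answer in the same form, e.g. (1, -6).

The first coordinate travels 3 per step and bounces off the walls at 0 and 7.
  step 8: 6 → 3
  step 9: 3 → 0
  step 10: 0 → 3
The second coordinate changes by -2 each step: at step 10 it is -26.

(3, -26)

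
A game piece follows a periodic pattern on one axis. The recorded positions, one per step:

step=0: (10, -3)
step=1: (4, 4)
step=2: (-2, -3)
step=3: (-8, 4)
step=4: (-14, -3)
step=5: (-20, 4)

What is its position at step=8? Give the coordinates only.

First: linear, -6 per step → -38 at step 8.
Second: cycles through -3, 4 every 2 steps. Step 8 lands at position 0 of the cycle → -3.

(-38, -3)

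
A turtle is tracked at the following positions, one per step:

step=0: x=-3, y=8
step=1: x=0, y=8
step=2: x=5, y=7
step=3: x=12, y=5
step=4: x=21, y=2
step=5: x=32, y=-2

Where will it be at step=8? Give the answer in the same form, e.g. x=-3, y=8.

x=77, y=-20

Successive displacements: (+3, +0), (+5, -1), (+7, -2), (+9, -3), (+11, -4) — each changes by (+2, -1).
step 6: x=32, y=-2 + (+13, -5) → x=45, y=-7
step 7: x=45, y=-7 + (+15, -6) → x=60, y=-13
step 8: x=60, y=-13 + (+17, -7) → x=77, y=-20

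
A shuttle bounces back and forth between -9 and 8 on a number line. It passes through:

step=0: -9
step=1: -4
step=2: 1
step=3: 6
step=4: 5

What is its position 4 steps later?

The value reflects between -9 and 8, moving 5 per step.
  step 5: 5 → 0
  step 6: 0 → -5
  step 7: -5 → -8
  step 8: -8 → -3

-3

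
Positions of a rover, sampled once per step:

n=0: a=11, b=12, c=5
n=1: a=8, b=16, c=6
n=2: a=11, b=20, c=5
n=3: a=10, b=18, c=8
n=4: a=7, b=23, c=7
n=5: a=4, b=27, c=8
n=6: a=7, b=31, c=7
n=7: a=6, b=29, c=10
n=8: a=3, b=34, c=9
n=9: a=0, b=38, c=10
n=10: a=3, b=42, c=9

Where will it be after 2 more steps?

Differencing gives (-3,+4,+1), (+3,+4,-1), (-1,-2,+3), (-3,+5,-1), (-3,+4,+1), (+3,+4,-1), (-1,-2,+3), (-3,+5,-1), (-3,+4,+1), (+3,+4,-1). This is the pattern (-3,+4,+1), (+3,+4,-1), (-1,-2,+3), (-3,+5,-1) repeated.
step 11: apply (-1,-2,+3) → a=2, b=40, c=12
step 12: apply (-3,+5,-1) → a=-1, b=45, c=11

a=-1, b=45, c=11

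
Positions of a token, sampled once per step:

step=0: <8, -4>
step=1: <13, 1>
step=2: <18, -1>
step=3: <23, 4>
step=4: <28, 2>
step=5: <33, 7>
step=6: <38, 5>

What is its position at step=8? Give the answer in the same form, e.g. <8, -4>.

Differencing gives <+5, +5>, <+5, -2>, <+5, +5>, <+5, -2>, <+5, +5>, <+5, -2>. This is the pattern <+5, +5>, <+5, -2> repeated.
step 7: apply <+5, +5> → <43, 10>
step 8: apply <+5, -2> → <48, 8>

<48, 8>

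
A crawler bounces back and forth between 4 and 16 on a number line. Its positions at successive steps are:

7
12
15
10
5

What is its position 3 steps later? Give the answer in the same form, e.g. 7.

14

The value reflects between 4 and 16, moving 5 per step.
  step 5: 5 → 8
  step 6: 8 → 13
  step 7: 13 → 14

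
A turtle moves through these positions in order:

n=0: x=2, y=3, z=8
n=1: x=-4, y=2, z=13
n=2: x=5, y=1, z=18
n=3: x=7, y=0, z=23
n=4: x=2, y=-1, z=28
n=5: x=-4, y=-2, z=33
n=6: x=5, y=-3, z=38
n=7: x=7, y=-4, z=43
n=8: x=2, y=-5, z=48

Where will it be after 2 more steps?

x=5, y=-7, z=58

The x coordinate repeats the cycle [2, -4, 5, 7] with period 4; step 10 mod 4 = 2, giving 5.
The y coordinate changes by -1 each step, so at step 10 it is 3 + 10·(-1) = -7.
The z coordinate changes by +5 each step, so at step 10 it is 8 + 10·(5) = 58.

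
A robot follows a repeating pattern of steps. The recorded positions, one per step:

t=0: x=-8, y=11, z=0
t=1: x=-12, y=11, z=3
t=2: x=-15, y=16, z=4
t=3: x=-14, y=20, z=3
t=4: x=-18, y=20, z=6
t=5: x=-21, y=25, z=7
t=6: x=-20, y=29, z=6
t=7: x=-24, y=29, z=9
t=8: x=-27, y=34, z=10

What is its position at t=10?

x=-30, y=38, z=12

The moves between consecutive positions are (-4, +0, +3), (-3, +5, +1), (+1, +4, -1), (-4, +0, +3), (-3, +5, +1), (+1, +4, -1), (-4, +0, +3), (-3, +5, +1); they repeat the 3-cycle [(-4, +0, +3), (-3, +5, +1), (+1, +4, -1)].
step 9: apply (+1, +4, -1) → x=-26, y=38, z=9
step 10: apply (-4, +0, +3) → x=-30, y=38, z=12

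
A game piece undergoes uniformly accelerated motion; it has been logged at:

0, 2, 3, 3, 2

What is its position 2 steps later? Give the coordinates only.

First differences are +2, +1, +0, -1; their common second difference is -1 (constant acceleration).
step 5: 2 − 2 → 0
step 6: 0 − 3 → -3

-3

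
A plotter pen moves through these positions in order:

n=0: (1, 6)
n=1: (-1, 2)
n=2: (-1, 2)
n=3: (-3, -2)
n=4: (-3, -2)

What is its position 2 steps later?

(-5, -6)

Differencing gives (-2, -4), (+0, +0), (-2, -4), (+0, +0). This is the pattern (-2, -4), (+0, +0) repeated.
step 5: apply (-2, -4) → (-5, -6)
step 6: apply (+0, +0) → (-5, -6)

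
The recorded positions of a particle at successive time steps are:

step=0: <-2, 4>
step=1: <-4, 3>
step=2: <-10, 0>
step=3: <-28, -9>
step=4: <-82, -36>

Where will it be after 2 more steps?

Consecutive displacements <-2, -1>, <-6, -3>, <-18, -9>, <-54, -27> scale by a factor of 3 each step.
step 5: <-82, -36> + <-162, -81> → <-244, -117>
step 6: <-244, -117> + <-486, -243> → <-730, -360>

<-730, -360>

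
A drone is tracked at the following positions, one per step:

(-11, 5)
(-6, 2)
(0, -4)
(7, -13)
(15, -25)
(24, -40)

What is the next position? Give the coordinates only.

First differences are (+5, -3), (+6, -6), (+7, -9), (+8, -12), (+9, -15); their common second difference is (+1, -3) (constant acceleration).
step 6: (24, -40) + (+10, -18) → (34, -58)

(34, -58)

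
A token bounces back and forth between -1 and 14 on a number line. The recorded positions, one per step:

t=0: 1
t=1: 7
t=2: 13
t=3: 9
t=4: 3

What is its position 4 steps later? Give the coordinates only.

The value reflects between -1 and 14, moving 6 per step.
  step 5: 3 → 1
  step 6: 1 → 7
  step 7: 7 → 13
  step 8: 13 → 9

9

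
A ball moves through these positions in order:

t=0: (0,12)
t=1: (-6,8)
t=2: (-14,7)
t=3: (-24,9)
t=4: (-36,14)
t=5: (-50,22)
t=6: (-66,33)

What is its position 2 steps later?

(-104,64)

First differences are (-6,-4), (-8,-1), (-10,+2), (-12,+5), (-14,+8), (-16,+11); their common second difference is (-2,+3) (constant acceleration).
step 7: (-66,33) + (-18,+14) → (-84,47)
step 8: (-84,47) + (-20,+17) → (-104,64)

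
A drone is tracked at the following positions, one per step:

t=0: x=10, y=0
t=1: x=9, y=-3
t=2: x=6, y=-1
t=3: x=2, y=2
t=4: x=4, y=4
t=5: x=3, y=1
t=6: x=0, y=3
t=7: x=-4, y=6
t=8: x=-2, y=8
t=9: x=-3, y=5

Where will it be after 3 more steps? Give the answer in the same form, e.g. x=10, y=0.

Differencing gives (-1, -3), (-3, +2), (-4, +3), (+2, +2), (-1, -3), (-3, +2), (-4, +3), (+2, +2), (-1, -3). This is the pattern (-1, -3), (-3, +2), (-4, +3), (+2, +2) repeated.
step 10: apply (-3, +2) → x=-6, y=7
step 11: apply (-4, +3) → x=-10, y=10
step 12: apply (+2, +2) → x=-8, y=12

x=-8, y=12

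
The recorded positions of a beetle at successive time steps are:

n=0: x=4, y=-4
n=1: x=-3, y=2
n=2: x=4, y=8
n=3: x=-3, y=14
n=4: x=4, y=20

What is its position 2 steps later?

x=4, y=32

The x coordinate repeats the cycle [4, -3] with period 2; step 6 mod 2 = 0, giving 4.
The y coordinate changes by +6 each step, so at step 6 it is -4 + 6·(6) = 32.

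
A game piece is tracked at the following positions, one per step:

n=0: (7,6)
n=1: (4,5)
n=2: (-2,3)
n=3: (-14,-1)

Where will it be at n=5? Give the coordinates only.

(-86,-25)

Step-to-step displacements: (-3,-1), (-6,-2), (-12,-4); each is 2× the previous.
step 4: (-14,-1) + (-24,-8) → (-38,-9)
step 5: (-38,-9) + (-48,-16) → (-86,-25)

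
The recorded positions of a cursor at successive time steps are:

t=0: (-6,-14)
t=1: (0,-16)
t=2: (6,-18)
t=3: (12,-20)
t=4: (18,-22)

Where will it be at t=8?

The position changes by (+6,-2) every step.
step 5: (18,-22) + (+6,-2) → (24,-24)
step 6: (24,-24) + (+6,-2) → (30,-26)
step 7: (30,-26) + (+6,-2) → (36,-28)
step 8: (36,-28) + (+6,-2) → (42,-30)

(42,-30)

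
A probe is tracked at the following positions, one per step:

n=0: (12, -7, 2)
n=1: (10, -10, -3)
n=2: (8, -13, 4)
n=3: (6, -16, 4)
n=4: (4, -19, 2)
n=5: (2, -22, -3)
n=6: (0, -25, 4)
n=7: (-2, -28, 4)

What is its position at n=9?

The first coordinate changes by -2 each step, so at step 9 it is 12 + 9·(-2) = -6.
The second coordinate changes by -3 each step, so at step 9 it is -7 + 9·(-3) = -34.
The third coordinate repeats the cycle [2, -3, 4, 4] with period 4; step 9 mod 4 = 1, giving -3.

(-6, -34, -3)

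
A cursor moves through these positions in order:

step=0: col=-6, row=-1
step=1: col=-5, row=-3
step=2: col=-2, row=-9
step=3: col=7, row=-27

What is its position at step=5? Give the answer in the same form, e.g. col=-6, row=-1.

The jumps are (+1,-2), (+3,-6), (+9,-18) — a geometric progression with ratio 3.
step 4: col=7, row=-27 + (+27,-54) → col=34, row=-81
step 5: col=34, row=-81 + (+81,-162) → col=115, row=-243

col=115, row=-243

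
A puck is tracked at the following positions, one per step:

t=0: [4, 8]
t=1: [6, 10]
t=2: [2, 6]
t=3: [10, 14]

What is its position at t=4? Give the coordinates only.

[-6, -2]

Consecutive displacements [+2, +2], [-4, -4], [+8, +8] scale by a factor of -2 each step.
step 4: [10, 14] + [-16, -16] → [-6, -2]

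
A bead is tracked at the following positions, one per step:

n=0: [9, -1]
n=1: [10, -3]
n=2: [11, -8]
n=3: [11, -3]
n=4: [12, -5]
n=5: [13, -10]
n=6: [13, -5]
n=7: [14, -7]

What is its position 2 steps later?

The moves between consecutive positions are [+1, -2], [+1, -5], [+0, +5], [+1, -2], [+1, -5], [+0, +5], [+1, -2]; they repeat the 3-cycle [[+1, -2], [+1, -5], [+0, +5]].
step 8: apply [+1, -5] → [15, -12]
step 9: apply [+0, +5] → [15, -7]

[15, -7]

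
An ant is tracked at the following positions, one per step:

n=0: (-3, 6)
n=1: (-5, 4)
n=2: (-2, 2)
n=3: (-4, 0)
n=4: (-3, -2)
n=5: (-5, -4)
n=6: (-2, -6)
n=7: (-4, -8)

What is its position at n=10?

First: cycles through -3, -5, -2, -4 every 4 steps. Step 10 lands at position 2 of the cycle → -2.
Second: linear, -2 per step → -14 at step 10.

(-2, -14)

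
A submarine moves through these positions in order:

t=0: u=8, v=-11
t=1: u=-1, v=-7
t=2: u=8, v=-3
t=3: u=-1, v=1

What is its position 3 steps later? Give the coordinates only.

The u coordinate repeats the cycle [8, -1] with period 2; step 6 mod 2 = 0, giving 8.
The v coordinate changes by +4 each step, so at step 6 it is -11 + 6·(4) = 13.

u=8, v=13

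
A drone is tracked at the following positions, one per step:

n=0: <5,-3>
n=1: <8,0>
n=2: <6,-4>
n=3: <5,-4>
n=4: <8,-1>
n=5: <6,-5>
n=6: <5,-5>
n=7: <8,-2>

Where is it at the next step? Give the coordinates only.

<6,-6>

The moves between consecutive positions are <+3,+3>, <-2,-4>, <-1,+0>, <+3,+3>, <-2,-4>, <-1,+0>, <+3,+3>; they repeat the 3-cycle [<+3,+3>, <-2,-4>, <-1,+0>].
step 8: apply <-2,-4> → <6,-6>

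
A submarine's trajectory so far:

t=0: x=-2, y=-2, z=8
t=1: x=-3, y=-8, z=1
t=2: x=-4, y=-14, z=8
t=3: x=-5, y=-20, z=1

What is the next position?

x=-6, y=-26, z=8

X: linear, -1 per step → -6 at step 4.
Y: linear, -6 per step → -26 at step 4.
Z: cycles through 8, 1 every 2 steps. Step 4 lands at position 0 of the cycle → 8.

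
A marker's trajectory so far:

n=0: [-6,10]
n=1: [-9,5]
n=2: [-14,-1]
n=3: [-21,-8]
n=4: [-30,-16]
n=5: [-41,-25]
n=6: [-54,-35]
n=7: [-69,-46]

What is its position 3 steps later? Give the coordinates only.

[-126,-85]

Successive displacements: [-3,-5], [-5,-6], [-7,-7], [-9,-8], [-11,-9], [-13,-10], [-15,-11] — each changes by [-2,-1].
step 8: [-69,-46] + [-17,-12] → [-86,-58]
step 9: [-86,-58] + [-19,-13] → [-105,-71]
step 10: [-105,-71] + [-21,-14] → [-126,-85]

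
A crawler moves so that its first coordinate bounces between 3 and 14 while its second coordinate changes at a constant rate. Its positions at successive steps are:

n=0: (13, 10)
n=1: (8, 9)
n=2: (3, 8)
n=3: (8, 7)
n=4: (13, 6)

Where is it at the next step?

The first coordinate travels 5 per step and bounces off the walls at 3 and 14.
  step 5: 13 → 10
The second coordinate changes by -1 each step: at step 5 it is 5.

(10, 5)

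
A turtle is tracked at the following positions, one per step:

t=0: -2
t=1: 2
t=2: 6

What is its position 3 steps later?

18

The position changes by +4 every step.
step 3: 6 + 4 → 10
step 4: 10 + 4 → 14
step 5: 14 + 4 → 18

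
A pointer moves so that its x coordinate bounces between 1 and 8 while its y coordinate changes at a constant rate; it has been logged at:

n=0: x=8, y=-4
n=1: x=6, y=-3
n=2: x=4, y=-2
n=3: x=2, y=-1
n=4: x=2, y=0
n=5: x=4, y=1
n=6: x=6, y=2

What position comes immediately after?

x=8, y=3

The x coordinate travels 2 per step and bounces off the walls at 1 and 8.
  step 7: 6 → 8
The y coordinate changes by +1 each step: at step 7 it is 3.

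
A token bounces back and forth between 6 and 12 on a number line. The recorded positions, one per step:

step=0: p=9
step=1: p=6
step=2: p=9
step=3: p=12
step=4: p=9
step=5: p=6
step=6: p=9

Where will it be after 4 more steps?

p=9

The value travels 3 per step and bounces off the walls at 6 and 12.
  step 7: 9 → 12
  step 8: 12 → 9
  step 9: 9 → 6
  step 10: 6 → 9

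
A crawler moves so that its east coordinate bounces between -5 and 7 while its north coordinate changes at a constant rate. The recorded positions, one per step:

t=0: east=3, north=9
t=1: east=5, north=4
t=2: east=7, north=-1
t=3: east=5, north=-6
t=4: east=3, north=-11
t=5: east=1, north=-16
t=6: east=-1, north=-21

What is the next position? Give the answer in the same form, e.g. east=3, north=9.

The east coordinate travels 2 per step and bounces off the walls at -5 and 7.
  step 7: -1 → -3
The north coordinate changes by -5 each step: at step 7 it is -26.

east=-3, north=-26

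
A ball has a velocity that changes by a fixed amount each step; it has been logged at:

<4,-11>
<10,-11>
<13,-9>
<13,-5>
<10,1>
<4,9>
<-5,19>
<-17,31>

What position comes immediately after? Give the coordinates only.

<-32,45>

First differences are <+6,+0>, <+3,+2>, <+0,+4>, <-3,+6>, <-6,+8>, <-9,+10>, <-12,+12>; their common second difference is <-3,+2> (constant acceleration).
step 8: <-17,31> + <-15,+14> → <-32,45>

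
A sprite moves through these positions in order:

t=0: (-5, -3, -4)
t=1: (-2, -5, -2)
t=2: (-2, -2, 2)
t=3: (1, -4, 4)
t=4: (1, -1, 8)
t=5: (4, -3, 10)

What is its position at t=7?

The moves between consecutive positions are (+3, -2, +2), (+0, +3, +4), (+3, -2, +2), (+0, +3, +4), (+3, -2, +2); they repeat the 2-cycle [(+3, -2, +2), (+0, +3, +4)].
step 6: apply (+0, +3, +4) → (4, 0, 14)
step 7: apply (+3, -2, +2) → (7, -2, 16)

(7, -2, 16)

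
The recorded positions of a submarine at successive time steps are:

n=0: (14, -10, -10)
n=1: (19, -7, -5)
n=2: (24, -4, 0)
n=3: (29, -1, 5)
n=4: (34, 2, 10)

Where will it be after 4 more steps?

Constant displacement of (+5, +3, +5) per step.
step 5: (34, 2, 10) + (+5, +3, +5) → (39, 5, 15)
step 6: (39, 5, 15) + (+5, +3, +5) → (44, 8, 20)
step 7: (44, 8, 20) + (+5, +3, +5) → (49, 11, 25)
step 8: (49, 11, 25) + (+5, +3, +5) → (54, 14, 30)

(54, 14, 30)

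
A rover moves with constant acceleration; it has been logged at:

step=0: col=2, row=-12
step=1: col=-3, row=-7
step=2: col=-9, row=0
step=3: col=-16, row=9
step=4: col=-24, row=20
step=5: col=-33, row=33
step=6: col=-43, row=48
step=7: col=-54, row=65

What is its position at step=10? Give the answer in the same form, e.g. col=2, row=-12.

col=-93, row=128

Taking differences between consecutive positions: (-5, +5), (-6, +7), (-7, +9), (-8, +11), (-9, +13), (-10, +15), (-11, +17). These grow by (-1, +2) each step.
step 8: col=-54, row=65 + (-12, +19) → col=-66, row=84
step 9: col=-66, row=84 + (-13, +21) → col=-79, row=105
step 10: col=-79, row=105 + (-14, +23) → col=-93, row=128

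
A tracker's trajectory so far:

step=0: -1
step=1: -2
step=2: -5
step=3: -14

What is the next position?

Step-to-step displacements: -1, -3, -9; each is 3× the previous.
step 4: -14 − 27 → -41

-41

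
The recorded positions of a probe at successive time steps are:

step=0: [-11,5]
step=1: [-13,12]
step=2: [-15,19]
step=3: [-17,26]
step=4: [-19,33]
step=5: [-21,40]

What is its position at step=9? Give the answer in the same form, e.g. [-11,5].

The position changes by [-2,+7] every step.
step 6: [-21,40] + [-2,+7] → [-23,47]
step 7: [-23,47] + [-2,+7] → [-25,54]
step 8: [-25,54] + [-2,+7] → [-27,61]
step 9: [-27,61] + [-2,+7] → [-29,68]

[-29,68]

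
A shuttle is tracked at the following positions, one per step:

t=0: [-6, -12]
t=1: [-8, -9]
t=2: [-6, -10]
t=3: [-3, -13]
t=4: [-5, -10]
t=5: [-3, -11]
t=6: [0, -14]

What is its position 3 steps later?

Step-to-step displacements: [-2, +3], [+2, -1], [+3, -3], [-2, +3], [+2, -1], [+3, -3] — a repeating cycle of length 3.
step 7: apply [-2, +3] → [-2, -11]
step 8: apply [+2, -1] → [0, -12]
step 9: apply [+3, -3] → [3, -15]

[3, -15]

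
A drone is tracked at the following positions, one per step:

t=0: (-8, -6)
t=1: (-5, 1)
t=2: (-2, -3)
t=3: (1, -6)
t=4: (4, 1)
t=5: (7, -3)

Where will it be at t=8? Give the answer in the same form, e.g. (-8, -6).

The first coordinate changes by +3 each step, so at step 8 it is -8 + 8·(3) = 16.
The second coordinate repeats the cycle [-6, 1, -3] with period 3; step 8 mod 3 = 2, giving -3.

(16, -3)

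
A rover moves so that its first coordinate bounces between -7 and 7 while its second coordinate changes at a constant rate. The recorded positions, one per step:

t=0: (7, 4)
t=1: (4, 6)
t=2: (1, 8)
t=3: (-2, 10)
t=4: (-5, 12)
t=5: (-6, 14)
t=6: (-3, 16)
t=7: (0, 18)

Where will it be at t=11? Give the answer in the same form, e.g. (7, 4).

The first coordinate travels 3 per step and bounces off the walls at -7 and 7.
  step 8: 0 → 3
  step 9: 3 → 6
  step 10: 6 → 5
  step 11: 5 → 2
The second coordinate changes by +2 each step: at step 11 it is 26.

(2, 26)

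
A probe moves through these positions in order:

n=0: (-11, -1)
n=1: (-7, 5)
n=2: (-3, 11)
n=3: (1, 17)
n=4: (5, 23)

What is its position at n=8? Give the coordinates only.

Constant displacement of (+4, +6) per step.
step 5: (5, 23) + (+4, +6) → (9, 29)
step 6: (9, 29) + (+4, +6) → (13, 35)
step 7: (13, 35) + (+4, +6) → (17, 41)
step 8: (17, 41) + (+4, +6) → (21, 47)

(21, 47)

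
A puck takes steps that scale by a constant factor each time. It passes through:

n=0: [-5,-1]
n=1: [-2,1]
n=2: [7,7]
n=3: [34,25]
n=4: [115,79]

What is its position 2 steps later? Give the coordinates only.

[1087,727]

The jumps are [+3,+2], [+9,+6], [+27,+18], [+81,+54] — a geometric progression with ratio 3.
step 5: [115,79] + [+243,+162] → [358,241]
step 6: [358,241] + [+729,+486] → [1087,727]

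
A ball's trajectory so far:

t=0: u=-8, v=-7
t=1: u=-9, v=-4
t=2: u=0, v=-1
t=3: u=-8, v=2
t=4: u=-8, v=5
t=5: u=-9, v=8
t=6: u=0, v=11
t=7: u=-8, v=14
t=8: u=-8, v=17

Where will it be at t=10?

u=0, v=23

The u coordinate repeats the cycle [-8, -9, 0, -8] with period 4; step 10 mod 4 = 2, giving 0.
The v coordinate changes by +3 each step, so at step 10 it is -7 + 10·(3) = 23.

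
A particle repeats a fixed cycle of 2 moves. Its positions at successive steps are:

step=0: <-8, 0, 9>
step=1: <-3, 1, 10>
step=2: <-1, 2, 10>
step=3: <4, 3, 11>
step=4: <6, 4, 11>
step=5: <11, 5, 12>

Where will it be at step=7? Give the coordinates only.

Differencing gives <+5, +1, +1>, <+2, +1, +0>, <+5, +1, +1>, <+2, +1, +0>, <+5, +1, +1>. This is the pattern <+5, +1, +1>, <+2, +1, +0> repeated.
step 6: apply <+2, +1, +0> → <13, 6, 12>
step 7: apply <+5, +1, +1> → <18, 7, 13>

<18, 7, 13>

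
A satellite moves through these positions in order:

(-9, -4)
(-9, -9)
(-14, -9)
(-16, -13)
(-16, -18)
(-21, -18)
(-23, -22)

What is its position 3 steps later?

Step-to-step displacements: (+0, -5), (-5, +0), (-2, -4), (+0, -5), (-5, +0), (-2, -4) — a repeating cycle of length 3.
step 7: apply (+0, -5) → (-23, -27)
step 8: apply (-5, +0) → (-28, -27)
step 9: apply (-2, -4) → (-30, -31)

(-30, -31)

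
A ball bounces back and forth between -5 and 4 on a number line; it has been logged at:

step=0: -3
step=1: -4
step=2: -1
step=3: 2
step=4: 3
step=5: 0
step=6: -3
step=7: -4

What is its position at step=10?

3

The value reflects between -5 and 4, moving 3 per step.
  step 8: -4 → -1
  step 9: -1 → 2
  step 10: 2 → 3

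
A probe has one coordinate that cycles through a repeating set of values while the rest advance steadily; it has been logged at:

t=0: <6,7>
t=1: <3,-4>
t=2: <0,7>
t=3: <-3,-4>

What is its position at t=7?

The first coordinate changes by -3 each step, so at step 7 it is 6 + 7·(-3) = -15.
The second coordinate repeats the cycle [7, -4] with period 2; step 7 mod 2 = 1, giving -4.

<-15,-4>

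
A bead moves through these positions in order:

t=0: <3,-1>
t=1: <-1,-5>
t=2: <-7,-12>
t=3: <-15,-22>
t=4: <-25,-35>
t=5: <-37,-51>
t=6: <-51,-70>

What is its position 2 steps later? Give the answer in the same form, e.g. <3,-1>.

Taking differences between consecutive positions: <-4,-4>, <-6,-7>, <-8,-10>, <-10,-13>, <-12,-16>, <-14,-19>. These grow by <-2,-3> each step.
step 7: <-51,-70> + <-16,-22> → <-67,-92>
step 8: <-67,-92> + <-18,-25> → <-85,-117>

<-85,-117>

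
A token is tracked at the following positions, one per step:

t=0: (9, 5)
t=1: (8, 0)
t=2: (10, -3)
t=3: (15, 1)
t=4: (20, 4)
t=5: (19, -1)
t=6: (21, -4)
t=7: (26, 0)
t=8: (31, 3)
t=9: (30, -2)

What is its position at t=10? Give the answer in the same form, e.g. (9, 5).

Differencing gives (-1, -5), (+2, -3), (+5, +4), (+5, +3), (-1, -5), (+2, -3), (+5, +4), (+5, +3), (-1, -5). This is the pattern (-1, -5), (+2, -3), (+5, +4), (+5, +3) repeated.
step 10: apply (+2, -3) → (32, -5)

(32, -5)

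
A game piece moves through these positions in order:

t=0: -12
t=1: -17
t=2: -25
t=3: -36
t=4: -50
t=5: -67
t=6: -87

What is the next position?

First differences are -5, -8, -11, -14, -17, -20; their common second difference is -3 (constant acceleration).
step 7: -87 − 23 → -110

-110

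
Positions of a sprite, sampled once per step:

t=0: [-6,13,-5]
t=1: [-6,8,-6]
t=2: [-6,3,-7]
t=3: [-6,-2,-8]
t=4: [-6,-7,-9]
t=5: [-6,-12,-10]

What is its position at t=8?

The position changes by [+0,-5,-1] every step.
step 6: [-6,-12,-10] + [+0,-5,-1] → [-6,-17,-11]
step 7: [-6,-17,-11] + [+0,-5,-1] → [-6,-22,-12]
step 8: [-6,-22,-12] + [+0,-5,-1] → [-6,-27,-13]

[-6,-27,-13]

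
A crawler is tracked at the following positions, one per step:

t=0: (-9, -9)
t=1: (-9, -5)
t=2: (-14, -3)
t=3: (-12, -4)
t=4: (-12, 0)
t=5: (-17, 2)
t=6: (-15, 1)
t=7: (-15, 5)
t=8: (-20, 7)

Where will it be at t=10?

Step-to-step displacements: (+0, +4), (-5, +2), (+2, -1), (+0, +4), (-5, +2), (+2, -1), (+0, +4), (-5, +2) — a repeating cycle of length 3.
step 9: apply (+2, -1) → (-18, 6)
step 10: apply (+0, +4) → (-18, 10)

(-18, 10)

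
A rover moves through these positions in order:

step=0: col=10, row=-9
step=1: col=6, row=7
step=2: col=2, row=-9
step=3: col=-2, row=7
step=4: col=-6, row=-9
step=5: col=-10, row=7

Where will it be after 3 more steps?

Col: linear, -4 per step → -22 at step 8.
Row: cycles through -9, 7 every 2 steps. Step 8 lands at position 0 of the cycle → -9.

col=-22, row=-9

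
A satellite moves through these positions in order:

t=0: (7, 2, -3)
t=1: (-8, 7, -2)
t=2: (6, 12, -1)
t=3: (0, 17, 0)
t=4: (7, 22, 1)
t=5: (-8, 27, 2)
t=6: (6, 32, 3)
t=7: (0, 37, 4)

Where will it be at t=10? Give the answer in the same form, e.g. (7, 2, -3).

(6, 52, 7)

The first coordinate repeats the cycle [7, -8, 6, 0] with period 4; step 10 mod 4 = 2, giving 6.
The second coordinate changes by +5 each step, so at step 10 it is 2 + 10·(5) = 52.
The third coordinate changes by +1 each step, so at step 10 it is -3 + 10·(1) = 7.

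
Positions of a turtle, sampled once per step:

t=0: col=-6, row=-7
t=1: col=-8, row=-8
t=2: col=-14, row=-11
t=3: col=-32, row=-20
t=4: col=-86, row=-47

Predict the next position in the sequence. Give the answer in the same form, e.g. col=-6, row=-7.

Step-to-step displacements: (-2, -1), (-6, -3), (-18, -9), (-54, -27); each is 3× the previous.
step 5: col=-86, row=-47 + (-162, -81) → col=-248, row=-128

col=-248, row=-128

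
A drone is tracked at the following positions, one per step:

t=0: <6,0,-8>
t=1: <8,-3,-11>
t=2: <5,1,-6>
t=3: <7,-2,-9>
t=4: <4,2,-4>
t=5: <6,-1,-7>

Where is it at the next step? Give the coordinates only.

Step-to-step displacements: <+2,-3,-3>, <-3,+4,+5>, <+2,-3,-3>, <-3,+4,+5>, <+2,-3,-3> — a repeating cycle of length 2.
step 6: apply <-3,+4,+5> → <3,3,-2>

<3,3,-2>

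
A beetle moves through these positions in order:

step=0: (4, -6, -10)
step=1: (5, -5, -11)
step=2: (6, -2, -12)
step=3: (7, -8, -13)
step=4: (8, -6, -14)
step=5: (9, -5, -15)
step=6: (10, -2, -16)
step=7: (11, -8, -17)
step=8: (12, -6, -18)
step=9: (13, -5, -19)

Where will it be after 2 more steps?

(15, -8, -21)

The first coordinate changes by +1 each step, so at step 11 it is 4 + 11·(1) = 15.
The second coordinate repeats the cycle [-6, -5, -2, -8] with period 4; step 11 mod 4 = 3, giving -8.
The third coordinate changes by -1 each step, so at step 11 it is -10 + 11·(-1) = -21.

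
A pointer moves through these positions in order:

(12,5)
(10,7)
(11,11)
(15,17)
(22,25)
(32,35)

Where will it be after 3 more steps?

Taking differences between consecutive positions: (-2,+2), (+1,+4), (+4,+6), (+7,+8), (+10,+10). These grow by (+3,+2) each step.
step 6: (32,35) + (+13,+12) → (45,47)
step 7: (45,47) + (+16,+14) → (61,61)
step 8: (61,61) + (+19,+16) → (80,77)

(80,77)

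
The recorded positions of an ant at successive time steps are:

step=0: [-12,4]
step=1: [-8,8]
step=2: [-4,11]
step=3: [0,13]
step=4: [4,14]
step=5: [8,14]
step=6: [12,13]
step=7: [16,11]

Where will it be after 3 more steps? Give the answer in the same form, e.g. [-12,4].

[28,-1]

First differences are [+4,+4], [+4,+3], [+4,+2], [+4,+1], [+4,+0], [+4,-1], [+4,-2]; their common second difference is [+0,-1] (constant acceleration).
step 8: [16,11] + [+4,-3] → [20,8]
step 9: [20,8] + [+4,-4] → [24,4]
step 10: [24,4] + [+4,-5] → [28,-1]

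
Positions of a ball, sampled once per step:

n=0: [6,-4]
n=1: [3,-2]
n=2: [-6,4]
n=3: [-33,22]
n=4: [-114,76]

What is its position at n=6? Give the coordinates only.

Step-to-step displacements: [-3,+2], [-9,+6], [-27,+18], [-81,+54]; each is 3× the previous.
step 5: [-114,76] + [-243,+162] → [-357,238]
step 6: [-357,238] + [-729,+486] → [-1086,724]

[-1086,724]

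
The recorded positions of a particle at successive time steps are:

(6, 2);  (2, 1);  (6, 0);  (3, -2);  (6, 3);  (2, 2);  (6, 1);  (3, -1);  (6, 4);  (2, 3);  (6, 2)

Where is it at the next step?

(3, 0)

Step-to-step displacements: (-4, -1), (+4, -1), (-3, -2), (+3, +5), (-4, -1), (+4, -1), (-3, -2), (+3, +5), (-4, -1), (+4, -1) — a repeating cycle of length 4.
step 11: apply (-3, -2) → (3, 0)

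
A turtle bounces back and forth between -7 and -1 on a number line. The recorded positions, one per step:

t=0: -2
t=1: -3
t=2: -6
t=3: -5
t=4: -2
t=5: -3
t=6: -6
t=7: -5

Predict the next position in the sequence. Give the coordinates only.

-2

The value travels 3 per step and bounces off the walls at -7 and -1.
  step 8: -5 → -2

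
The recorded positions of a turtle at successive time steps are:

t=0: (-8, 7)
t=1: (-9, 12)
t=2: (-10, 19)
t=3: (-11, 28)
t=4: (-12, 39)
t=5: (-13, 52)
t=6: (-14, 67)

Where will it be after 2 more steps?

Successive displacements: (-1, +5), (-1, +7), (-1, +9), (-1, +11), (-1, +13), (-1, +15) — each changes by (+0, +2).
step 7: (-14, 67) + (-1, +17) → (-15, 84)
step 8: (-15, 84) + (-1, +19) → (-16, 103)

(-16, 103)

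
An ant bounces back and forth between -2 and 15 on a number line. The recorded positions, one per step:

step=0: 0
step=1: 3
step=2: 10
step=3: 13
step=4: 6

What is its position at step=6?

4

The value travels 7 per step and bounces off the walls at -2 and 15.
  step 5: 6 → -1
  step 6: -1 → 4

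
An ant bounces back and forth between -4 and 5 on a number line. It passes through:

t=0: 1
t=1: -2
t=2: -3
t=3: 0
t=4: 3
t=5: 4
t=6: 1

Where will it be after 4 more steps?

The value reflects between -4 and 5, moving 3 per step.
  step 7: 1 → -2
  step 8: -2 → -3
  step 9: -3 → 0
  step 10: 0 → 3

3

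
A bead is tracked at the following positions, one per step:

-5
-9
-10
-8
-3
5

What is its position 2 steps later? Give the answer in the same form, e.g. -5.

30

Successive displacements: -4, -1, +2, +5, +8 — each changes by +3.
step 6: 5 + 11 → 16
step 7: 16 + 14 → 30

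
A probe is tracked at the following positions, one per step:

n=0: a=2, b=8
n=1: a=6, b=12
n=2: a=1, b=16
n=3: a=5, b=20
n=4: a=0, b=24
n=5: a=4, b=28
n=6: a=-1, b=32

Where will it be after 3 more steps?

Differencing gives (+4, +4), (-5, +4), (+4, +4), (-5, +4), (+4, +4), (-5, +4). This is the pattern (+4, +4), (-5, +4) repeated.
step 7: apply (+4, +4) → a=3, b=36
step 8: apply (-5, +4) → a=-2, b=40
step 9: apply (+4, +4) → a=2, b=44

a=2, b=44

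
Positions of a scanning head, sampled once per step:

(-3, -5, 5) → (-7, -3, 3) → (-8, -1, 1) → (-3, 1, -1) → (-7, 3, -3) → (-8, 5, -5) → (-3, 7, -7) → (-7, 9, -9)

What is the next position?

First: cycles through -3, -7, -8 every 3 steps. Step 8 lands at position 2 of the cycle → -8.
Second: linear, +2 per step → 11 at step 8.
Third: linear, -2 per step → -11 at step 8.

(-8, 11, -11)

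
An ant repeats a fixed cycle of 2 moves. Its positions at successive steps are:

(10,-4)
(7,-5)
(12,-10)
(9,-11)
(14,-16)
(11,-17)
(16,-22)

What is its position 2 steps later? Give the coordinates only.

(18,-28)

Step-to-step displacements: (-3,-1), (+5,-5), (-3,-1), (+5,-5), (-3,-1), (+5,-5) — a repeating cycle of length 2.
step 7: apply (-3,-1) → (13,-23)
step 8: apply (+5,-5) → (18,-28)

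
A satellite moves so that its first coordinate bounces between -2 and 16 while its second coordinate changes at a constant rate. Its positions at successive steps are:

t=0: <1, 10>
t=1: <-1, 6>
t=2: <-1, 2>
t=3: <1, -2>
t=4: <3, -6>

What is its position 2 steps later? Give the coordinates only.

The first coordinate reflects between -2 and 16, moving 2 per step.
  step 5: 3 → 5
  step 6: 5 → 7
The second coordinate changes by -4 each step: at step 6 it is -14.

<7, -14>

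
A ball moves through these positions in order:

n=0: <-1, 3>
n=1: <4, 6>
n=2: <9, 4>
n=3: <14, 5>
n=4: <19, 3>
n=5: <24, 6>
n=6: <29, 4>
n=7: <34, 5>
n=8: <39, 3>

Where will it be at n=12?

First: linear, +5 per step → 59 at step 12.
Second: cycles through 3, 6, 4, 5 every 4 steps. Step 12 lands at position 0 of the cycle → 3.

<59, 3>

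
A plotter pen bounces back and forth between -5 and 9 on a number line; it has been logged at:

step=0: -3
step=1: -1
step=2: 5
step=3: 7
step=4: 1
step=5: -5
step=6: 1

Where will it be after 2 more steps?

The value reflects between -5 and 9, moving 6 per step.
  step 7: 1 → 7
  step 8: 7 → 5

5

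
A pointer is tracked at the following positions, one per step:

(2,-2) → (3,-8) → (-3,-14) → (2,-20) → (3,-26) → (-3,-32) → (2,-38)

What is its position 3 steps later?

(2,-56)

First: cycles through 2, 3, -3 every 3 steps. Step 9 lands at position 0 of the cycle → 2.
Second: linear, -6 per step → -56 at step 9.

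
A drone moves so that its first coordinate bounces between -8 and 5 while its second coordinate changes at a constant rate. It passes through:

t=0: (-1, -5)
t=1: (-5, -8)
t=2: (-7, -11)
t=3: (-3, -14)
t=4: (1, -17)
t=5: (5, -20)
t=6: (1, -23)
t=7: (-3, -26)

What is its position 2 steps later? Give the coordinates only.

The first coordinate reflects between -8 and 5, moving 4 per step.
  step 8: -3 → -7
  step 9: -7 → -5
The second coordinate changes by -3 each step: at step 9 it is -32.

(-5, -32)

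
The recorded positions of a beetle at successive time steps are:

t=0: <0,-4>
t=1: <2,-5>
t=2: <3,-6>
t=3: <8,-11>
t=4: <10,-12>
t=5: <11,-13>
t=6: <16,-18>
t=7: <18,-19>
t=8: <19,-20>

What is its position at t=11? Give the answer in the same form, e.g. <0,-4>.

<27,-27>

Step-to-step displacements: <+2,-1>, <+1,-1>, <+5,-5>, <+2,-1>, <+1,-1>, <+5,-5>, <+2,-1>, <+1,-1> — a repeating cycle of length 3.
step 9: apply <+5,-5> → <24,-25>
step 10: apply <+2,-1> → <26,-26>
step 11: apply <+1,-1> → <27,-27>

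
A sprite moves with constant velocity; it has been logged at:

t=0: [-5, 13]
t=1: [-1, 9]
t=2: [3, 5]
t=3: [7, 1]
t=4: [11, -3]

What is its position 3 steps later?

[23, -15]

The position changes by [+4, -4] every step.
step 5: [11, -3] + [+4, -4] → [15, -7]
step 6: [15, -7] + [+4, -4] → [19, -11]
step 7: [19, -11] + [+4, -4] → [23, -15]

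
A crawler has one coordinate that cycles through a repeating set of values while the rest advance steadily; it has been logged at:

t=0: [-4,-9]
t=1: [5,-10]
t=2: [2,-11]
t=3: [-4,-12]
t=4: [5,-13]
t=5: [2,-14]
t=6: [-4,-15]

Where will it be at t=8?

[2,-17]

The first coordinate repeats the cycle [-4, 5, 2] with period 3; step 8 mod 3 = 2, giving 2.
The second coordinate changes by -1 each step, so at step 8 it is -9 + 8·(-1) = -17.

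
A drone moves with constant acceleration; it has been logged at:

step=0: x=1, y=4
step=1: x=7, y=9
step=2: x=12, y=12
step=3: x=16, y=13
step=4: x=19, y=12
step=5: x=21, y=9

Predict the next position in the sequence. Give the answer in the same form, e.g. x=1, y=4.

First differences are (+6,+5), (+5,+3), (+4,+1), (+3,-1), (+2,-3); their common second difference is (-1,-2) (constant acceleration).
step 6: x=21, y=9 + (+1,-5) → x=22, y=4

x=22, y=4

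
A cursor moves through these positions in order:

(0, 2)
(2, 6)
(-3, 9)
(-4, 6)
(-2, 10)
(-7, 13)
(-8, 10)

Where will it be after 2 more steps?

(-11, 17)

The moves between consecutive positions are (+2, +4), (-5, +3), (-1, -3), (+2, +4), (-5, +3), (-1, -3); they repeat the 3-cycle [(+2, +4), (-5, +3), (-1, -3)].
step 7: apply (+2, +4) → (-6, 14)
step 8: apply (-5, +3) → (-11, 17)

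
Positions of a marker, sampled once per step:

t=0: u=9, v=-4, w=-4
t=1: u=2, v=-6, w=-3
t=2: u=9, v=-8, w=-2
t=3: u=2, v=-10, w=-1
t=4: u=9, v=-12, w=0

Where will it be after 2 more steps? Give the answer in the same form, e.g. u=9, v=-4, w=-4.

u=9, v=-16, w=2

U: cycles through 9, 2 every 2 steps. Step 6 lands at position 0 of the cycle → 9.
V: linear, -2 per step → -16 at step 6.
W: linear, +1 per step → 2 at step 6.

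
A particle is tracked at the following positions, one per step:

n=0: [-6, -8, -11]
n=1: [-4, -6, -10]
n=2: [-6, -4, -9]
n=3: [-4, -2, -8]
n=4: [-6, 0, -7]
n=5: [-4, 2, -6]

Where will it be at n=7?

[-4, 6, -4]

First: cycles through -6, -4 every 2 steps. Step 7 lands at position 1 of the cycle → -4.
Second: linear, +2 per step → 6 at step 7.
Third: linear, +1 per step → -4 at step 7.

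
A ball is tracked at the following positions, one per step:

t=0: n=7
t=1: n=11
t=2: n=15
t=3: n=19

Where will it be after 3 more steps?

n=31

Each step adds +4 to the position.
step 4: 19 + 4 → n=23
step 5: 23 + 4 → n=27
step 6: 27 + 4 → n=31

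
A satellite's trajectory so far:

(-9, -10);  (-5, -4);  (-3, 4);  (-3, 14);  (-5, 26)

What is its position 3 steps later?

(-23, 74)

Taking differences between consecutive positions: (+4, +6), (+2, +8), (+0, +10), (-2, +12). These grow by (-2, +2) each step.
step 5: (-5, 26) + (-4, +14) → (-9, 40)
step 6: (-9, 40) + (-6, +16) → (-15, 56)
step 7: (-15, 56) + (-8, +18) → (-23, 74)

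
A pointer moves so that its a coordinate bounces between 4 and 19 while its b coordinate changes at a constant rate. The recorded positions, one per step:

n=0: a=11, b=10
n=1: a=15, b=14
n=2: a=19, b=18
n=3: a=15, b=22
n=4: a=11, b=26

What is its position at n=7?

a=9, b=38

The a coordinate travels 4 per step and bounces off the walls at 4 and 19.
  step 5: 11 → 7
  step 6: 7 → 5
  step 7: 5 → 9
The b coordinate changes by +4 each step: at step 7 it is 38.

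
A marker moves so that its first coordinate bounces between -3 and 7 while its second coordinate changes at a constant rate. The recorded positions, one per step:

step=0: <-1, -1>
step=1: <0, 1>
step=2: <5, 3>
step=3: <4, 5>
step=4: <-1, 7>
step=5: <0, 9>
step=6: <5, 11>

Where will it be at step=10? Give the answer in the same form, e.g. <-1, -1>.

The first coordinate reflects between -3 and 7, moving 5 per step.
  step 7: 5 → 4
  step 8: 4 → -1
  step 9: -1 → 0
  step 10: 0 → 5
The second coordinate changes by +2 each step: at step 10 it is 19.

<5, 19>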